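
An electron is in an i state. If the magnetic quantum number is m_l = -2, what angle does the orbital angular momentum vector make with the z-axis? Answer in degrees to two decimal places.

θ ≈ 107.98°

An i state has l = 6.
|L| = √(l(l+1)) ℏ = √42 ℏ.
L_z = m_l ℏ = −2ℏ.
cos θ = L_z/|L| = -2/√42, so θ ≈ 107.98°.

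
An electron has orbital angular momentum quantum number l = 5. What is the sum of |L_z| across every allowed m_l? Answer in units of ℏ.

Σ|L_z| = 30 ℏ

The allowed m_l values are -5, -4, -3, -2, -1, 0, 1, 2, 3, 4, 5.
Σ|m_l| = 2(1+2+…+5) = 30.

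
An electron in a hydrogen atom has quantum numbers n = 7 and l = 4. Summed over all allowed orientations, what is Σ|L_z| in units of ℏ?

Σ|L_z| = 20 ℏ

m_l ∈ {-4, -3, -2, -1, 0, 1, 2, 3, 4}.
Σ|m_l| = 2·4(4+1)/2 = 20.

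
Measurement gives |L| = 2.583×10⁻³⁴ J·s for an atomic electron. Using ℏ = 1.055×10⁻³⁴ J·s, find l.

l = 2

Dividing by ℏ: |L|/ℏ ≈ 2.448.
l(l+1) ≈ 2.448² ≈ 5.99, so l = 2.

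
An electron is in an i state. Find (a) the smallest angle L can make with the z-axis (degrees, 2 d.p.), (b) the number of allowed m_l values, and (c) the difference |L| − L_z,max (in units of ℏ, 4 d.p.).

An i state has l = 6.
cos θ_min = 6/√42, so θ_min ≈ 22.21°.
There are 2l+1 = 13 values of m_l.
|L| − L_z,max = (√42 − 6)ℏ ≈ 0.4807ℏ.

θ_min ≈ 22.21°; 13 values; |L|−L_z,max ≈ 0.4807ℏ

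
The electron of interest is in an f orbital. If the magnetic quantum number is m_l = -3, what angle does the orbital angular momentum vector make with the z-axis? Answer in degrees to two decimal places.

θ ≈ 150.00°

An f state has l = 3.
|L|² = l(l+1)ℏ² = 12ℏ², so |L| = 2√3 ℏ.
L_z = m_l ℏ = −3ℏ.
cos θ = L_z/|L| = -3/√12, so θ ≈ 150.00°.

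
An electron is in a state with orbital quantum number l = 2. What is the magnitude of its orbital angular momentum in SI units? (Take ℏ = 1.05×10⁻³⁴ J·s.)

|L| = 2.57×10⁻³⁴ J·s

|L| = ℏ√(l(l+1)) = ℏ√(2·3) = √6 ℏ
Numerically, |L| = 2.449 × (1.05×10⁻³⁴ J·s) = 2.57×10⁻³⁴ J·s.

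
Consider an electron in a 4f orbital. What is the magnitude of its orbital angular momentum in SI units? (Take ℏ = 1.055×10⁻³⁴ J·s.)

The 4f subshell has l = 3.
|L| = ℏ√(l(l+1)) = ℏ√(3·4) = 2√3 ℏ
Numerically, |L| = 3.464 × (1.055×10⁻³⁴ J·s) = 3.655×10⁻³⁴ J·s.

|L| = 3.655×10⁻³⁴ J·s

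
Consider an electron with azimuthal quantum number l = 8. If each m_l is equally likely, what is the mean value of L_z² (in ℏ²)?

⟨L_z²⟩ = 24 ℏ²

m_l runs from −8 to 8, i.e. {-8, -7, -6, -5, -4, -3, -2, -1, 0, 1, 2, 3, 4, 5, 6, 7, 8}.
Average of L_z² over 17 states: 408/17 ℏ² = 24 ℏ².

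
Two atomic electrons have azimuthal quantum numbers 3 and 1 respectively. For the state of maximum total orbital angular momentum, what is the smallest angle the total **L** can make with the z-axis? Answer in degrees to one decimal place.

By the triangle rule, |l₁ − l₂| ≤ L ≤ l₁ + l₂.
L ∈ {2, 3, 4}.
The maximum is L = 4, with |L_tot| = ℏ√(4·5) = 2√5 ℏ.
The minimum angle with z is arccos(4/√20) ≈ 26.6°.

θ_min ≈ 26.6°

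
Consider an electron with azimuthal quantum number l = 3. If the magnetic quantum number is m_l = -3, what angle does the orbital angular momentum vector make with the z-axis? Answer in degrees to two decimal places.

θ ≈ 150.00°

|L| = ℏ√(l(l+1)) = 2√3 ℏ.
L_z = m_l ℏ = −3ℏ.
cos θ = L_z/|L| = -3/√12, so θ ≈ 150.00°.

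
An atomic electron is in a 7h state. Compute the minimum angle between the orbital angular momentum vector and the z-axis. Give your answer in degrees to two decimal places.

7h means n = 7, l = 5.
|L| = √(l(l+1)) ℏ = √30 ℏ.
The smallest angle corresponds to the largest L_z, i.e. m_l = l = 5, giving L_z = 5ℏ.
cos θ_min = 5/√30, so θ_min ≈ 24.09°.

θ_min ≈ 24.09°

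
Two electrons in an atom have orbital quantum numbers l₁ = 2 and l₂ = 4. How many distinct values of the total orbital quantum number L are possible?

5

By the triangle rule, |l₁ − l₂| ≤ L ≤ l₁ + l₂.
Allowed values: L = 2, 3, 4, 5, 6.
That is 5 values.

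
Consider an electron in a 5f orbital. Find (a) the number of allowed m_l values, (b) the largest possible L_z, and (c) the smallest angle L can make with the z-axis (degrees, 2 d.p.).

For 5f, l = 3.
There are 2l+1 = 7 values of m_l.
L_z,max = lℏ = 3ℏ.
cos θ_min = 3/√12, so θ_min ≈ 30.00°.

7 values; L_z,max = 3ℏ; θ_min ≈ 30.00°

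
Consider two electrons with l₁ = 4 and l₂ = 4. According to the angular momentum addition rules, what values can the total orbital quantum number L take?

L runs from |4 − 4| = 0 to 4 + 4 = 8.
L ∈ {0, 1, 2, 3, 4, 5, 6, 7, 8}.

L = 0, 1, 2, 3, 4, 5, 6, 7, 8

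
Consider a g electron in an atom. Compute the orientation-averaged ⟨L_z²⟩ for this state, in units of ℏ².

The letter g corresponds to l = 4.
The allowed m_l values are -4, -3, -2, -1, 0, 1, 2, 3, 4.
⟨L_z²⟩ = ℏ²·(Σ m_l²)/(2l+1) = ℏ²·60/9 = 6.667ℏ².

⟨L_z²⟩ = 6.667 ℏ²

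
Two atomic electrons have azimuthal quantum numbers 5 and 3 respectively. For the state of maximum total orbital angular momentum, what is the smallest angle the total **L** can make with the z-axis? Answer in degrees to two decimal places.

Angular momentum addition gives L = |l₁ − l₂|, …, l₁ + l₂.
L ∈ {2, 3, 4, 5, 6, 7, 8}.
The maximum is L = 8, with |L_tot| = ℏ√(8·9) = 6√2 ℏ.
The minimum angle with z is arccos(8/√72) ≈ 19.47°.

θ_min ≈ 19.47°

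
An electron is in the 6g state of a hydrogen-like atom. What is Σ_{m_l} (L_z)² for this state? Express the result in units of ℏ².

Σ(L_z)² = 60 ℏ²

6g means n = 6, l = 4.
m_l runs from −4 to 4, i.e. {-4, -3, -2, -1, 0, 1, 2, 3, 4}.
Σ m_l² = 2·(1 + 4 + 9 + 16) = 60.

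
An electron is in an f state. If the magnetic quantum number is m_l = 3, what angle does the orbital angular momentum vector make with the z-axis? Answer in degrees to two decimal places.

For an f orbital, l = 3.
|L| = ℏ√(l(l+1)) = 2√3 ℏ.
L_z = m_l ℏ = 3ℏ.
cos θ = L_z/|L| = 3/√12, so θ ≈ 30.00°.

θ ≈ 30.00°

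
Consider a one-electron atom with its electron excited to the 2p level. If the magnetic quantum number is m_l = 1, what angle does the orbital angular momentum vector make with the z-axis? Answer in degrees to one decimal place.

θ ≈ 45.0°

The 2p level has l = 1.
|L| = √(l(l+1)) ℏ = √2 ℏ.
L_z = m_l ℏ = 1ℏ.
cos θ = L_z/|L| = 1/√2, so θ ≈ 45.0°.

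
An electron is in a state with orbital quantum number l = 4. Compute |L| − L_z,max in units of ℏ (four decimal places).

|L| − L_z,max ≈ 0.4721ℏ

|L| = 2√5 ℏ ≈ 4.4721ℏ, while L_z,max = lℏ = 4ℏ.
The difference is (2√5 − 4)ℏ ≈ 0.4721ℏ.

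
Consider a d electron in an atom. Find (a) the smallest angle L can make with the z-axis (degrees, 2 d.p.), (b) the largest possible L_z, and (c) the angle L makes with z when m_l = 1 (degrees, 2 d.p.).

θ_min ≈ 35.26°; L_z,max = 2ℏ; θ(m_l=1) ≈ 65.91°

For a d orbital, l = 2.
cos θ_min = 2/√6, so θ_min ≈ 35.26°.
L_z,max = lℏ = 2ℏ.
For m_l = 1: cos θ = 1/√6, θ ≈ 65.91°.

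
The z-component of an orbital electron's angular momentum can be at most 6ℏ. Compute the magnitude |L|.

|L| = √42 ℏ ≈ 6.481ℏ

The maximum L_z equals lℏ, giving l = 6.
Then |L| = ℏ√(6·7) = √42 ℏ.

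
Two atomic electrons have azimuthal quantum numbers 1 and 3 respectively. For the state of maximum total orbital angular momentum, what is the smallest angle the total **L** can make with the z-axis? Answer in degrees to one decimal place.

Angular momentum addition gives L = |l₁ − l₂|, …, l₁ + l₂.
So L can be 2, 3, 4.
The maximum is L = 4, with |L_tot| = ℏ√(4·5) = 2√5 ℏ.
The minimum angle with z is arccos(4/√20) ≈ 26.6°.

θ_min ≈ 26.6°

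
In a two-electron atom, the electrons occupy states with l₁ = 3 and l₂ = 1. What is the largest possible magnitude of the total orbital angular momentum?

Angular momentum addition gives L = |l₁ − l₂|, …, l₁ + l₂.
Allowed values: L = 2, 3, 4.
The largest magnitude corresponds to L = 4: |L_tot| = ℏ√(4·5) = 2√5 ℏ.

|L_tot|_max = 2√5 ℏ ≈ 4.472ℏ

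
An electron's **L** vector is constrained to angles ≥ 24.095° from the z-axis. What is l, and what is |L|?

cos²θ_min = l/(l+1) = 0.8333.
Solving: l = 5.
Then |L| = ℏ√(5·6) = √30 ℏ.

l = 5, |L| = √30 ℏ ≈ 5.477ℏ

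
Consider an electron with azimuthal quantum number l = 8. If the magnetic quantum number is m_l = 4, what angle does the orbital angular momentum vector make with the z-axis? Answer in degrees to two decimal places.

θ ≈ 61.87°

|L|² = l(l+1)ℏ² = 72ℏ², so |L| = 6√2 ℏ.
L_z = m_l ℏ = 4ℏ.
cos θ = L_z/|L| = 4/√72, so θ ≈ 61.87°.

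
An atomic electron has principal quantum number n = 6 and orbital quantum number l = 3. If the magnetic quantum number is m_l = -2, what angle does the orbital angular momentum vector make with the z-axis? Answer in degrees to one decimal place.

θ ≈ 125.3°

|L|² = l(l+1)ℏ² = 12ℏ², so |L| = 2√3 ℏ.
L_z = m_l ℏ = −2ℏ.
cos θ = L_z/|L| = -2/√12, so θ ≈ 125.3°.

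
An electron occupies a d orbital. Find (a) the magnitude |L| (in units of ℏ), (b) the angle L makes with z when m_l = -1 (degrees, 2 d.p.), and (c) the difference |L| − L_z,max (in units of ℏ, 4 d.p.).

|L| = √6 ℏ ≈ 2.449ℏ; θ(m_l=-1) ≈ 114.09°; |L|−L_z,max ≈ 0.4495ℏ

For a d orbital, l = 2.
|L| = ℏ√(2·3) = √6 ℏ ≈ 2.449ℏ.
For m_l = -1: cos θ = -1/√6, θ ≈ 114.09°.
|L| − L_z,max = (√6 − 2)ℏ ≈ 0.4495ℏ.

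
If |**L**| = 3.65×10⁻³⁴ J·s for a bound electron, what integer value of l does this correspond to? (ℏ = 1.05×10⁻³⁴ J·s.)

|L|/ℏ = (3.65×10⁻³⁴)/(1.05×10⁻³⁴) ≈ 3.476.
l(l+1) ≈ 3.476² ≈ 12.08, so l = 3.

l = 3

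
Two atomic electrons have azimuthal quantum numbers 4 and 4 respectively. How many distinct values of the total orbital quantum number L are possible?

By the triangle rule, |l₁ − l₂| ≤ L ≤ l₁ + l₂.
Allowed values: L = 0, 1, 2, 3, 4, 5, 6, 7, 8.
That is 9 values.

9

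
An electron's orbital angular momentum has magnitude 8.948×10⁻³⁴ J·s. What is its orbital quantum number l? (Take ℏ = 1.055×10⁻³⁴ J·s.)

l = 8

In units of ℏ, |L| ≈ 8.482.
Set l(l+1) = 71.94; the integer solution is l = 8.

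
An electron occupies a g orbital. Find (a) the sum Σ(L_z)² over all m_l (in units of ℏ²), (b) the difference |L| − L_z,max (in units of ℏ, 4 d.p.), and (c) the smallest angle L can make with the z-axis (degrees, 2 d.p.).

Σ(L_z)² = 60 ℏ²; |L|−L_z,max ≈ 0.4721ℏ; θ_min ≈ 26.57°

The letter g corresponds to l = 4.
Σ m_l² = 60, so Σ(L_z)² = 60 ℏ².
|L| − L_z,max = (2√5 − 4)ℏ ≈ 0.4721ℏ.
cos θ_min = 4/√20, so θ_min ≈ 26.57°.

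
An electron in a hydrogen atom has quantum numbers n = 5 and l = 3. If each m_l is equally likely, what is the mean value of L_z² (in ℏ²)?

⟨L_z²⟩ = 4 ℏ²

The allowed m_l values are -3, -2, -1, 0, 1, 2, 3.
⟨L_z²⟩ = ℏ²·(Σ m_l²)/(2l+1) = ℏ²·28/7 = 4ℏ².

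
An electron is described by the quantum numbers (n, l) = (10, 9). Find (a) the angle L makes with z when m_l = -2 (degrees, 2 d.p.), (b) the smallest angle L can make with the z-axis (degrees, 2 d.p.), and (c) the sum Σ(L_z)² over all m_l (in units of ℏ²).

θ(m_l=-2) ≈ 102.17°; θ_min ≈ 18.43°; Σ(L_z)² = 570 ℏ²

For m_l = -2: cos θ = -2/√90, θ ≈ 102.17°.
cos θ_min = 9/√90, so θ_min ≈ 18.43°.
Σ m_l² = 570, so Σ(L_z)² = 570 ℏ².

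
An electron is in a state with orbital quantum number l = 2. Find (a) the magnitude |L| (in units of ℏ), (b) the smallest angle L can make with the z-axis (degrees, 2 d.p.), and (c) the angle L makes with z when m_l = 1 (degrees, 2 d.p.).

|L| = √6 ℏ ≈ 2.449ℏ; θ_min ≈ 35.26°; θ(m_l=1) ≈ 65.91°

|L| = ℏ√(2·3) = √6 ℏ ≈ 2.449ℏ.
cos θ_min = 2/√6, so θ_min ≈ 35.26°.
For m_l = 1: cos θ = 1/√6, θ ≈ 65.91°.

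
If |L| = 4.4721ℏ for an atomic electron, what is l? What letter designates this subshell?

Since |L|² = l(l+1)ℏ², l(l+1) = 20.
Solving: l = 4.

l = 4 (g orbital)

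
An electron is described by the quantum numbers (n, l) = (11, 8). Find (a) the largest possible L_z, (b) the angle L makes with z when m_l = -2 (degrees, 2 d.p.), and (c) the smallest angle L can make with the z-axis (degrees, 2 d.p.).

L_z,max = lℏ = 8ℏ.
For m_l = -2: cos θ = -2/√72, θ ≈ 103.63°.
cos θ_min = 8/√72, so θ_min ≈ 19.47°.

L_z,max = 8ℏ; θ(m_l=-2) ≈ 103.63°; θ_min ≈ 19.47°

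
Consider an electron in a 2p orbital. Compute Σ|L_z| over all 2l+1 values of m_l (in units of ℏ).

Σ|L_z| = 2 ℏ

2p means n = 2, l = 1.
The allowed m_l values are -1, 0, 1.
Σ|m_l| = 2(1+2+…+1) = 2.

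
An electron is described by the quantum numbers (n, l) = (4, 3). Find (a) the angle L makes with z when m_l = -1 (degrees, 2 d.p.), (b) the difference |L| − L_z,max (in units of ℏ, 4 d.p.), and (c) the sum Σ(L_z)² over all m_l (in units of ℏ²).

For m_l = -1: cos θ = -1/√12, θ ≈ 106.78°.
|L| − L_z,max = (2√3 − 3)ℏ ≈ 0.4641ℏ.
Σ m_l² = 28, so Σ(L_z)² = 28 ℏ².

θ(m_l=-1) ≈ 106.78°; |L|−L_z,max ≈ 0.4641ℏ; Σ(L_z)² = 28 ℏ²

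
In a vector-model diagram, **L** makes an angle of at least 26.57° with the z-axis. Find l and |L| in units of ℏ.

l = 4, |L| = 2√5 ℏ ≈ 4.472ℏ

At minimum angle, m_l = l, so cos θ = l/√(l(l+1)); cos²θ = l/(l+1) = 0.7999.
Thus l = 0.7999/(1 − 0.7999) ≈ 4.
Then |L| = ℏ√(4·5) = 2√5 ℏ.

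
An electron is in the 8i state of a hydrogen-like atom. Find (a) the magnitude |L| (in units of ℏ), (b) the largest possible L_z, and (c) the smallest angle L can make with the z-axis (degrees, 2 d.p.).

The 8i subshell has l = 6.
|L| = ℏ√(6·7) = √42 ℏ ≈ 6.481ℏ.
L_z,max = lℏ = 6ℏ.
cos θ_min = 6/√42, so θ_min ≈ 22.21°.

|L| = √42 ℏ ≈ 6.481ℏ; L_z,max = 6ℏ; θ_min ≈ 22.21°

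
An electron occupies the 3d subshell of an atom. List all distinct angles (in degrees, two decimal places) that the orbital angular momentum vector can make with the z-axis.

The 3d subshell has l = 2.
|L| = √(l(l+1)) ℏ = √6 ℏ.
cos θ = m_l/√6 for each m_l ∈ {-2, -1, 0, 1, 2}.

θ ∈ {35.26°, 65.91°, 90.00°, 114.09°, 144.74°}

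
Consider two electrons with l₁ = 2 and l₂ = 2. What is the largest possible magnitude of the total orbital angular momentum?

|L_tot|_max = 2√5 ℏ ≈ 4.472ℏ

L runs from |2 − 2| = 0 to 2 + 2 = 4.
Allowed values: L = 0, 1, 2, 3, 4.
The largest magnitude corresponds to L = 4: |L_tot| = ℏ√(4·5) = 2√5 ℏ.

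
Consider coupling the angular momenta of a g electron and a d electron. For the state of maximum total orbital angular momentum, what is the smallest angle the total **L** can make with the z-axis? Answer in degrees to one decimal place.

L runs from |4 − 2| = 2 to 4 + 2 = 6.
So L can be 2, 3, 4, 5, 6.
The maximum is L = 6, with |L_tot| = ℏ√(6·7) = √42 ℏ.
The minimum angle with z is arccos(6/√42) ≈ 22.2°.

θ_min ≈ 22.2°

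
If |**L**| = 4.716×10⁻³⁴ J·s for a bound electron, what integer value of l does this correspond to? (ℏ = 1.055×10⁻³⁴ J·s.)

l = 4

Dividing by ℏ: |L|/ℏ ≈ 4.470.
(|L|/ℏ)² = l(l+1) ≈ 19.98 ⇒ l = 4.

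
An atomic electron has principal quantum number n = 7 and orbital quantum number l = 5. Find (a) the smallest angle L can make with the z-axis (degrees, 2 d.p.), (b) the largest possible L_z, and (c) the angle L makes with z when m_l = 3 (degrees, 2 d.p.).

θ_min ≈ 24.09°; L_z,max = 5ℏ; θ(m_l=3) ≈ 56.79°

cos θ_min = 5/√30, so θ_min ≈ 24.09°.
L_z,max = lℏ = 5ℏ.
For m_l = 3: cos θ = 3/√30, θ ≈ 56.79°.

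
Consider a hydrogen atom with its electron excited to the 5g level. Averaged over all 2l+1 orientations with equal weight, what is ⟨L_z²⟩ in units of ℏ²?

⟨L_z²⟩ = 6.667 ℏ²

The 5g level has l = 4.
m_l runs from −4 to 4, i.e. {-4, -3, -2, -1, 0, 1, 2, 3, 4}.
⟨L_z²⟩ = ℏ²·(Σ m_l²)/(2l+1) = ℏ²·60/9 = 6.667ℏ².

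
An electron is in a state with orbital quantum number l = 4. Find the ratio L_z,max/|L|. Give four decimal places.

L_z,max/|L| = 0.8944

|L| = 2√5 ℏ ≈ 4.4721ℏ, while L_z,max = lℏ = 4ℏ.
L_z,max/|L| = 4/√20 = 0.8944.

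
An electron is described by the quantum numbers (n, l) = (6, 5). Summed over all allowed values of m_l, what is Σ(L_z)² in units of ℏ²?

The allowed m_l values are -5, -4, -3, -2, -1, 0, 1, 2, 3, 4, 5.
Summing m² from −5 to 5: Σ m_l² = 110.

Σ(L_z)² = 110 ℏ²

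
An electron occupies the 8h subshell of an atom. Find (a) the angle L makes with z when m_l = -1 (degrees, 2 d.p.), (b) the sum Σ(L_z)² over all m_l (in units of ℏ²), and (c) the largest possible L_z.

The 8h subshell has l = 5.
For m_l = -1: cos θ = -1/√30, θ ≈ 100.52°.
Σ m_l² = 110, so Σ(L_z)² = 110 ℏ².
L_z,max = lℏ = 5ℏ.

θ(m_l=-1) ≈ 100.52°; Σ(L_z)² = 110 ℏ²; L_z,max = 5ℏ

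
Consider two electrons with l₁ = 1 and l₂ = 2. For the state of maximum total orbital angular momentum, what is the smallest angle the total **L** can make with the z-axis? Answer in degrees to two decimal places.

L runs from |1 − 2| = 1 to 1 + 2 = 3.
So L can be 1, 2, 3.
The maximum is L = 3, with |L_tot| = ℏ√(3·4) = 2√3 ℏ.
The minimum angle with z is arccos(3/√12) ≈ 30.00°.

θ_min ≈ 30.00°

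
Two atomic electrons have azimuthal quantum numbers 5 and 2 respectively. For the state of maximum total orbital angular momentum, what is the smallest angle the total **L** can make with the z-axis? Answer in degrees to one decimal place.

θ_min ≈ 20.7°

L runs from |5 − 2| = 3 to 5 + 2 = 7.
So L can be 3, 4, 5, 6, 7.
The maximum is L = 7, with |L_tot| = ℏ√(7·8) = 2√14 ℏ.
The minimum angle with z is arccos(7/√56) ≈ 20.7°.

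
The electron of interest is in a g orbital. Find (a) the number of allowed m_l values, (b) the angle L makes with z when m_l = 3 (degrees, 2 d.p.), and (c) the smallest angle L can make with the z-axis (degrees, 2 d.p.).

A g state has l = 4.
There are 2l+1 = 9 values of m_l.
For m_l = 3: cos θ = 3/√20, θ ≈ 47.87°.
cos θ_min = 4/√20, so θ_min ≈ 26.57°.

9 values; θ(m_l=3) ≈ 47.87°; θ_min ≈ 26.57°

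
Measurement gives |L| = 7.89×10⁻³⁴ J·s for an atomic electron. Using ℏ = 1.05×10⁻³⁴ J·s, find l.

In units of ℏ, |L| ≈ 7.514.
Set l(l+1) = 56.46; the integer solution is l = 7.

l = 7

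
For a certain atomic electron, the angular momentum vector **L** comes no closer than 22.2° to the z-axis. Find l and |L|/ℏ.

l = 6, |L| = √42 ℏ ≈ 6.481ℏ

cos θ_min = l/√(l(l+1)) = √(l/(l+1)), so l/(l+1) = cos²(22.2°) = 0.8572.
Thus l = 0.8572/(1 − 0.8572) ≈ 6.
Then |L| = ℏ√(6·7) = √42 ℏ.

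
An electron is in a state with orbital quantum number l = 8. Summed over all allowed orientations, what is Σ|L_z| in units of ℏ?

Σ|L_z| = 72 ℏ

The allowed m_l values are -8, -7, -6, -5, -4, -3, -2, -1, 0, 1, 2, 3, 4, 5, 6, 7, 8.
Σ|m_l| = l(l+1) = 72.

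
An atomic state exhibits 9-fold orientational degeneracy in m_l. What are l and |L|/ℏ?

l = 4, |L| = 2√5 ℏ ≈ 4.472ℏ

Since there are 2l+1 = 9 values of m_l, l = 4.
|L| = ℏ√(l(l+1)) = ℏ√(4·5) = 2√5 ℏ.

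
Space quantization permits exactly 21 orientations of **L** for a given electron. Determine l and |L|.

Since there are 2l+1 = 21 values of m_l, l = 10.
Then |L| = √(l(l+1)) ℏ = √110 ℏ.

l = 10, |L| = √110 ℏ ≈ 10.488ℏ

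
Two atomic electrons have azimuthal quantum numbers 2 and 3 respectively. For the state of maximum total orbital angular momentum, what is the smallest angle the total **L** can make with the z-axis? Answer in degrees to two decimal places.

By the triangle rule, |l₁ − l₂| ≤ L ≤ l₁ + l₂.
So L can be 1, 2, 3, 4, 5.
The maximum is L = 5, with |L_tot| = ℏ√(5·6) = √30 ℏ.
The minimum angle with z is arccos(5/√30) ≈ 24.09°.

θ_min ≈ 24.09°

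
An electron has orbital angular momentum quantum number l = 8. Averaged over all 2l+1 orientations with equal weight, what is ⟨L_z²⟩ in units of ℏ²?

⟨L_z²⟩ = 24 ℏ²

m_l ∈ {-8, -7, -6, -5, -4, -3, -2, -1, 0, 1, 2, 3, 4, 5, 6, 7, 8}.
⟨L_z²⟩ = ℏ²·(Σ m_l²)/(2l+1) = ℏ²·408/17 = 24ℏ².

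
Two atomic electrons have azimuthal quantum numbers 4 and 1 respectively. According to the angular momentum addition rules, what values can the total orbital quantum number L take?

L runs from |4 − 1| = 3 to 4 + 1 = 5.
So L can be 3, 4, 5.

L = 3, 4, 5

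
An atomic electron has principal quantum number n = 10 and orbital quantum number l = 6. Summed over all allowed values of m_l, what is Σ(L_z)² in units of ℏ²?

Σ(L_z)² = 182 ℏ²

m_l runs from −6 to 6, i.e. {-6, -5, -4, -3, -2, -1, 0, 1, 2, 3, 4, 5, 6}.
Σ m_l² = l(l+1)(2l+1)/3 = 6·7·13/3 = 182.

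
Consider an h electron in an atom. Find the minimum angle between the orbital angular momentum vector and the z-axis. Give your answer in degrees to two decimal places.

θ_min ≈ 24.09°

The letter h corresponds to l = 5.
|L| = ℏ√(l(l+1)) = √30 ℏ.
The smallest angle corresponds to the largest L_z, i.e. m_l = l = 5, giving L_z = 5ℏ.
cos θ_min = 5/√30, so θ_min ≈ 24.09°.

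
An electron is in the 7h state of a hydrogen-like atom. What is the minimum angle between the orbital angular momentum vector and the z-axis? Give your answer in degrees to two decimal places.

The 7h subshell has l = 5.
|L|² = l(l+1)ℏ² = 30ℏ², so |L| = √30 ℏ.
The smallest angle corresponds to the largest L_z, i.e. m_l = l = 5, giving L_z = 5ℏ.
cos θ_min = 5/√30, so θ_min ≈ 24.09°.

θ_min ≈ 24.09°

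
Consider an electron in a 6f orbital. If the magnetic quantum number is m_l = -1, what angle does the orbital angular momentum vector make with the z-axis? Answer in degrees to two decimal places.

θ ≈ 106.78°

For 6f, l = 3.
|L|² = l(l+1)ℏ² = 12ℏ², so |L| = 2√3 ℏ.
L_z = m_l ℏ = −1ℏ.
cos θ = L_z/|L| = -1/√12, so θ ≈ 106.78°.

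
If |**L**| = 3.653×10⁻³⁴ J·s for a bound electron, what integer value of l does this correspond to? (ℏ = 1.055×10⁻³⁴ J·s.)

l = 3

In units of ℏ, |L| ≈ 3.463.
l(l+1) ≈ 3.463² ≈ 11.99, so l = 3.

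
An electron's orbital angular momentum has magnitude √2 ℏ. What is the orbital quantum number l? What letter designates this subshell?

Since |L|² = l(l+1)ℏ², l(l+1) = 2.
l² + l − 2 = 0 ⇒ l = 1.

l = 1 (p orbital)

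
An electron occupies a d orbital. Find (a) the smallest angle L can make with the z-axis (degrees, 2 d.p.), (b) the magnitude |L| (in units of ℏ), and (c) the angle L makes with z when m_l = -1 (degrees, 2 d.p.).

The letter d corresponds to l = 2.
cos θ_min = 2/√6, so θ_min ≈ 35.26°.
|L| = ℏ√(2·3) = √6 ℏ ≈ 2.449ℏ.
For m_l = -1: cos θ = -1/√6, θ ≈ 114.09°.

θ_min ≈ 35.26°; |L| = √6 ℏ ≈ 2.449ℏ; θ(m_l=-1) ≈ 114.09°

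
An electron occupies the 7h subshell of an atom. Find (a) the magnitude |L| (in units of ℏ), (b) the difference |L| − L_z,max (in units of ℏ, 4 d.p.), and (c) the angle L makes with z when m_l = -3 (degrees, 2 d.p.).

|L| = √30 ℏ ≈ 5.477ℏ; |L|−L_z,max ≈ 0.4772ℏ; θ(m_l=-3) ≈ 123.21°

The 7h subshell has l = 5.
|L| = ℏ√(5·6) = √30 ℏ ≈ 5.477ℏ.
|L| − L_z,max = (√30 − 5)ℏ ≈ 0.4772ℏ.
For m_l = -3: cos θ = -3/√30, θ ≈ 123.21°.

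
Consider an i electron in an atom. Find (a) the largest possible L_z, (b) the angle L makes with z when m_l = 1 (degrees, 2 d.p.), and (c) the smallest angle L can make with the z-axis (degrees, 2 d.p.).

L_z,max = 6ℏ; θ(m_l=1) ≈ 81.12°; θ_min ≈ 22.21°

The letter i corresponds to l = 6.
L_z,max = lℏ = 6ℏ.
For m_l = 1: cos θ = 1/√42, θ ≈ 81.12°.
cos θ_min = 6/√42, so θ_min ≈ 22.21°.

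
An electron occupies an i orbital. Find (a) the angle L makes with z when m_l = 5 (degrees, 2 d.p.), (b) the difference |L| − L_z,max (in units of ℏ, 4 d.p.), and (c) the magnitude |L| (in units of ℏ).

I corresponds to l = 6.
For m_l = 5: cos θ = 5/√42, θ ≈ 39.51°.
|L| − L_z,max = (√42 − 6)ℏ ≈ 0.4807ℏ.
|L| = ℏ√(6·7) = √42 ℏ ≈ 6.481ℏ.

θ(m_l=5) ≈ 39.51°; |L|−L_z,max ≈ 0.4807ℏ; |L| = √42 ℏ ≈ 6.481ℏ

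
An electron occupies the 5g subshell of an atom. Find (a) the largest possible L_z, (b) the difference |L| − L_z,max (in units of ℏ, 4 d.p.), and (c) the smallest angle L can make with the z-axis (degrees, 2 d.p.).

The 5g subshell has l = 4.
L_z,max = lℏ = 4ℏ.
|L| − L_z,max = (2√5 − 4)ℏ ≈ 0.4721ℏ.
cos θ_min = 4/√20, so θ_min ≈ 26.57°.

L_z,max = 4ℏ; |L|−L_z,max ≈ 0.4721ℏ; θ_min ≈ 26.57°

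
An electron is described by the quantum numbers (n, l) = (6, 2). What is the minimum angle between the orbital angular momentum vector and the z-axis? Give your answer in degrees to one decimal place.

θ_min ≈ 35.3°

|L| = ℏ√(l(l+1)) = √6 ℏ.
The smallest angle corresponds to the largest L_z, i.e. m_l = l = 2, giving L_z = 2ℏ.
cos θ_min = 2/√6, so θ_min ≈ 35.3°.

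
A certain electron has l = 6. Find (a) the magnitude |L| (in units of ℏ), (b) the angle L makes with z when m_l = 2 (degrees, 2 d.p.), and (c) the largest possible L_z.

|L| = √42 ℏ ≈ 6.481ℏ; θ(m_l=2) ≈ 72.02°; L_z,max = 6ℏ

|L| = ℏ√(6·7) = √42 ℏ ≈ 6.481ℏ.
For m_l = 2: cos θ = 2/√42, θ ≈ 72.02°.
L_z,max = lℏ = 6ℏ.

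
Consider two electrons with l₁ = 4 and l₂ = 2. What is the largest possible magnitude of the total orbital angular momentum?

By the triangle rule, |l₁ − l₂| ≤ L ≤ l₁ + l₂.
Allowed values: L = 2, 3, 4, 5, 6.
The largest magnitude corresponds to L = 6: |L_tot| = ℏ√(6·7) = √42 ℏ.

|L_tot|_max = √42 ℏ ≈ 6.481ℏ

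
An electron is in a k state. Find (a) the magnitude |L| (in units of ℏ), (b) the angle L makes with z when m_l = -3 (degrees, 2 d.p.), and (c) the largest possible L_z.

A k state has l = 7.
|L| = ℏ√(7·8) = 2√14 ℏ ≈ 7.483ℏ.
For m_l = -3: cos θ = -3/√56, θ ≈ 113.63°.
L_z,max = lℏ = 7ℏ.

|L| = 2√14 ℏ ≈ 7.483ℏ; θ(m_l=-3) ≈ 113.63°; L_z,max = 7ℏ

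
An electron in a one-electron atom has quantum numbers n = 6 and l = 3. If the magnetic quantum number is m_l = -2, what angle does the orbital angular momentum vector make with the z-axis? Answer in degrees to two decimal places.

θ ≈ 125.26°

|L| = √(l(l+1)) ℏ = 2√3 ℏ.
L_z = m_l ℏ = −2ℏ.
cos θ = L_z/|L| = -2/√12, so θ ≈ 125.26°.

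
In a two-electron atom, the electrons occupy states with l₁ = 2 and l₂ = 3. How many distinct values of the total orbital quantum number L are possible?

By the triangle rule, |l₁ − l₂| ≤ L ≤ l₁ + l₂.
So L can be 1, 2, 3, 4, 5.
That is 5 values.

5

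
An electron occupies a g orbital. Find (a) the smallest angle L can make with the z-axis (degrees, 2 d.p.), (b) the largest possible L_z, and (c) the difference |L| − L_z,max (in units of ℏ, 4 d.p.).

θ_min ≈ 26.57°; L_z,max = 4ℏ; |L|−L_z,max ≈ 0.4721ℏ

A g state has l = 4.
cos θ_min = 4/√20, so θ_min ≈ 26.57°.
L_z,max = lℏ = 4ℏ.
|L| − L_z,max = (2√5 − 4)ℏ ≈ 0.4721ℏ.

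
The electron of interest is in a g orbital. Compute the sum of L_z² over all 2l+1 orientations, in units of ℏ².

Σ(L_z)² = 60 ℏ²

For a g orbital, l = 4.
m_l ∈ {-4, -3, -2, -1, 0, 1, 2, 3, 4}.
Σ m_l² = 2·(1 + 4 + 9 + 16) = 60.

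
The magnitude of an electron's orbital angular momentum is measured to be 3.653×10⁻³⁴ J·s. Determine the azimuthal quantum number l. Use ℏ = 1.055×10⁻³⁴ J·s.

In units of ℏ, |L| ≈ 3.463.
l(l+1) ≈ 3.463² ≈ 11.99, so l = 3.

l = 3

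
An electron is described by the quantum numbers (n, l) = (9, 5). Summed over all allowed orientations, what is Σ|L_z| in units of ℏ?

Σ|L_z| = 30 ℏ

m_l ∈ {-5, -4, -3, -2, -1, 0, 1, 2, 3, 4, 5}.
Σ|m_l| = 2(1+2+…+5) = 30.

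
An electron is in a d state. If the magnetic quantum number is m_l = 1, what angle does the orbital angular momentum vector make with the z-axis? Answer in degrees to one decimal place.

θ ≈ 65.9°

The letter d corresponds to l = 2.
|L|² = l(l+1)ℏ² = 6ℏ², so |L| = √6 ℏ.
L_z = m_l ℏ = 1ℏ.
cos θ = L_z/|L| = 1/√6, so θ ≈ 65.9°.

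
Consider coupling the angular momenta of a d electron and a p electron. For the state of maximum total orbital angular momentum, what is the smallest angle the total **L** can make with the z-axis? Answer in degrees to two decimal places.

By the triangle rule, |l₁ − l₂| ≤ L ≤ l₁ + l₂.
So L can be 1, 2, 3.
The maximum is L = 3, with |L_tot| = ℏ√(3·4) = 2√3 ℏ.
The minimum angle with z is arccos(3/√12) ≈ 30.00°.

θ_min ≈ 30.00°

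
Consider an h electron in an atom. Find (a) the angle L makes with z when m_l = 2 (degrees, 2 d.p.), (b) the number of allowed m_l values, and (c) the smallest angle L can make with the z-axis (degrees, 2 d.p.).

θ(m_l=2) ≈ 68.58°; 11 values; θ_min ≈ 24.09°

An h state has l = 5.
For m_l = 2: cos θ = 2/√30, θ ≈ 68.58°.
There are 2l+1 = 11 values of m_l.
cos θ_min = 5/√30, so θ_min ≈ 24.09°.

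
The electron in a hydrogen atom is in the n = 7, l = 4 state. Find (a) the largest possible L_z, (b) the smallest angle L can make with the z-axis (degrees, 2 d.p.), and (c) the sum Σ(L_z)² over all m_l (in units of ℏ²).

L_z,max = lℏ = 4ℏ.
cos θ_min = 4/√20, so θ_min ≈ 26.57°.
Σ m_l² = 60, so Σ(L_z)² = 60 ℏ².

L_z,max = 4ℏ; θ_min ≈ 26.57°; Σ(L_z)² = 60 ℏ²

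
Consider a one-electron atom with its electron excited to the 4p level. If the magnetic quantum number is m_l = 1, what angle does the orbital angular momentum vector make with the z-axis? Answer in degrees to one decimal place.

θ ≈ 45.0°

The 4p level has l = 1.
|L|² = l(l+1)ℏ² = 2ℏ², so |L| = √2 ℏ.
L_z = m_l ℏ = 1ℏ.
cos θ = L_z/|L| = 1/√2, so θ ≈ 45.0°.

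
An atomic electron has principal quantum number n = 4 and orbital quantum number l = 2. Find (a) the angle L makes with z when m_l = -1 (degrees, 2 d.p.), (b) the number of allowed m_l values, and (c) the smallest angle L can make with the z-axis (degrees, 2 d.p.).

For m_l = -1: cos θ = -1/√6, θ ≈ 114.09°.
There are 2l+1 = 5 values of m_l.
cos θ_min = 2/√6, so θ_min ≈ 35.26°.

θ(m_l=-1) ≈ 114.09°; 5 values; θ_min ≈ 35.26°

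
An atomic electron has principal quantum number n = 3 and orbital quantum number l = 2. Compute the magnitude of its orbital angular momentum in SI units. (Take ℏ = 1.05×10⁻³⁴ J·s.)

|L| = 2.57×10⁻³⁴ J·s

|L| = ℏ√(l(l+1)) = ℏ√(2·3) = √6 ℏ
Numerically, |L| = 2.449 × (1.05×10⁻³⁴ J·s) = 2.57×10⁻³⁴ J·s.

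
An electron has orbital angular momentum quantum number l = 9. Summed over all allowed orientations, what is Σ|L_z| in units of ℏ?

Σ|L_z| = 90 ℏ

m_l runs from −9 to 9, i.e. {-9, -8, -7, -6, -5, -4, -3, -2, -1, 0, 1, 2, 3, 4, 5, 6, 7, 8, 9}.
Σ|m_l| = 2(1+2+…+9) = 90.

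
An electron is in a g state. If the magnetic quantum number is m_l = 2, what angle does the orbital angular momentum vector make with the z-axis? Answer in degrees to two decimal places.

θ ≈ 63.43°

For a g orbital, l = 4.
|L|² = l(l+1)ℏ² = 20ℏ², so |L| = 2√5 ℏ.
L_z = m_l ℏ = 2ℏ.
cos θ = L_z/|L| = 2/√20, so θ ≈ 63.43°.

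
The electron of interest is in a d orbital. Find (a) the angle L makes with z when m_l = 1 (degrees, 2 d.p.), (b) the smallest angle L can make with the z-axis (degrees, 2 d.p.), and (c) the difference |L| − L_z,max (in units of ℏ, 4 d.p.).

θ(m_l=1) ≈ 65.91°; θ_min ≈ 35.26°; |L|−L_z,max ≈ 0.4495ℏ

D corresponds to l = 2.
For m_l = 1: cos θ = 1/√6, θ ≈ 65.91°.
cos θ_min = 2/√6, so θ_min ≈ 35.26°.
|L| − L_z,max = (√6 − 2)ℏ ≈ 0.4495ℏ.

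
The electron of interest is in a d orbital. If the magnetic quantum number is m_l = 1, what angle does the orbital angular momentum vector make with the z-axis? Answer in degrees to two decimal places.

θ ≈ 65.91°

The letter d corresponds to l = 2.
|L|² = l(l+1)ℏ² = 6ℏ², so |L| = √6 ℏ.
L_z = m_l ℏ = 1ℏ.
cos θ = L_z/|L| = 1/√6, so θ ≈ 65.91°.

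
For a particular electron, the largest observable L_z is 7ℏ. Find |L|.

|L| = 2√14 ℏ ≈ 7.483ℏ

The maximum L_z equals lℏ, giving l = 7.
|L| = ℏ√(l(l+1)) = 2√14 ℏ.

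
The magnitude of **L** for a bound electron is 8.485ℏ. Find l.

l = 8

(|L|/ℏ)² = l(l+1) = 72.
l² + l − 72 = 0 ⇒ l = 8.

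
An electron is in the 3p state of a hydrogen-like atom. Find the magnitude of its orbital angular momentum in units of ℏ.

|L| = √2 ℏ ≈ 1.414ℏ

3p means n = 3, l = 1.
|L| = ℏ√(l(l+1)) = ℏ√(1·2) = √2 ℏ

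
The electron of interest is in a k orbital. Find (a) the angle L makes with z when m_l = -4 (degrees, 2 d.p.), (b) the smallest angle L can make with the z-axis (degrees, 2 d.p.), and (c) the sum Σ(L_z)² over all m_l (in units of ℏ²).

θ(m_l=-4) ≈ 122.31°; θ_min ≈ 20.70°; Σ(L_z)² = 280 ℏ²

The letter k corresponds to l = 7.
For m_l = -4: cos θ = -4/√56, θ ≈ 122.31°.
cos θ_min = 7/√56, so θ_min ≈ 20.70°.
Σ m_l² = 280, so Σ(L_z)² = 280 ℏ².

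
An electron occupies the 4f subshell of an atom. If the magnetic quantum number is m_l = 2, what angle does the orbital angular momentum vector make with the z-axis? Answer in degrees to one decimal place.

θ ≈ 54.7°

4f means n = 4, l = 3.
|L|² = l(l+1)ℏ² = 12ℏ², so |L| = 2√3 ℏ.
L_z = m_l ℏ = 2ℏ.
cos θ = L_z/|L| = 2/√12, so θ ≈ 54.7°.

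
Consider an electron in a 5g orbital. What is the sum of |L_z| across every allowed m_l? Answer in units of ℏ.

Σ|L_z| = 20 ℏ

For 5g, l = 4.
m_l ∈ {-4, -3, -2, -1, 0, 1, 2, 3, 4}.
Σ|m_l| = l(l+1) = 20.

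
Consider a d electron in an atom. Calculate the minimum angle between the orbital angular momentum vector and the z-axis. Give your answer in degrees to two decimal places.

θ_min ≈ 35.26°

For a d orbital, l = 2.
|L|² = l(l+1)ℏ² = 6ℏ², so |L| = √6 ℏ.
The smallest angle corresponds to the largest L_z, i.e. m_l = l = 2, giving L_z = 2ℏ.
cos θ_min = 2/√6, so θ_min ≈ 35.26°.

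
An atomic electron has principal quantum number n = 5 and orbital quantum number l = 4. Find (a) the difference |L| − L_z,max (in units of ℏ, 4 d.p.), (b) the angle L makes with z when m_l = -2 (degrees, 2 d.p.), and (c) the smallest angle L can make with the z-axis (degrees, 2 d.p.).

|L|−L_z,max ≈ 0.4721ℏ; θ(m_l=-2) ≈ 116.57°; θ_min ≈ 26.57°

|L| − L_z,max = (2√5 − 4)ℏ ≈ 0.4721ℏ.
For m_l = -2: cos θ = -2/√20, θ ≈ 116.57°.
cos θ_min = 4/√20, so θ_min ≈ 26.57°.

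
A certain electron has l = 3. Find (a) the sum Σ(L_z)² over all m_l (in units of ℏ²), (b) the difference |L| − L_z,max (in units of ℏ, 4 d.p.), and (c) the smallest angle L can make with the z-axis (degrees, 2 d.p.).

Σ(L_z)² = 28 ℏ²; |L|−L_z,max ≈ 0.4641ℏ; θ_min ≈ 30.00°

Σ m_l² = 28, so Σ(L_z)² = 28 ℏ².
|L| − L_z,max = (2√3 − 3)ℏ ≈ 0.4641ℏ.
cos θ_min = 3/√12, so θ_min ≈ 30.00°.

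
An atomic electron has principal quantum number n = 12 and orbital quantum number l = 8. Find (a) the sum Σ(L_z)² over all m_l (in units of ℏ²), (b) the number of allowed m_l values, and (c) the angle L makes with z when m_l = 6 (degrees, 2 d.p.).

Σ m_l² = 408, so Σ(L_z)² = 408 ℏ².
There are 2l+1 = 17 values of m_l.
For m_l = 6: cos θ = 6/√72, θ ≈ 45.00°.

Σ(L_z)² = 408 ℏ²; 17 values; θ(m_l=6) ≈ 45.00°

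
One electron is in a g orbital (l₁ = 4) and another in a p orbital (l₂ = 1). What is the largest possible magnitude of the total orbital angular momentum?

Angular momentum addition gives L = |l₁ − l₂|, …, l₁ + l₂.
So L can be 3, 4, 5.
The largest magnitude corresponds to L = 5: |L_tot| = ℏ√(5·6) = √30 ℏ.

|L_tot|_max = √30 ℏ ≈ 5.477ℏ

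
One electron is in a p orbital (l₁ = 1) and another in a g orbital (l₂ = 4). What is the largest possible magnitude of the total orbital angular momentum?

|L_tot|_max = √30 ℏ ≈ 5.477ℏ

By the triangle rule, |l₁ − l₂| ≤ L ≤ l₁ + l₂.
So L can be 3, 4, 5.
The largest magnitude corresponds to L = 5: |L_tot| = ℏ√(5·6) = √30 ℏ.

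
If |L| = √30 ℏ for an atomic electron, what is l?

Since |L|² = l(l+1)ℏ², l(l+1) = 30.
Solving: l = 5.

l = 5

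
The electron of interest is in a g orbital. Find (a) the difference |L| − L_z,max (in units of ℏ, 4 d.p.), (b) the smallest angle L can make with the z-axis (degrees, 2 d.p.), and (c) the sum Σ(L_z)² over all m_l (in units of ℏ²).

|L|−L_z,max ≈ 0.4721ℏ; θ_min ≈ 26.57°; Σ(L_z)² = 60 ℏ²

For a g orbital, l = 4.
|L| − L_z,max = (2√5 − 4)ℏ ≈ 0.4721ℏ.
cos θ_min = 4/√20, so θ_min ≈ 26.57°.
Σ m_l² = 60, so Σ(L_z)² = 60 ℏ².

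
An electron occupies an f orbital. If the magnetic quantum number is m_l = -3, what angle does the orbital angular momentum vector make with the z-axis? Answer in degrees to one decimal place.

For an f orbital, l = 3.
|L|² = l(l+1)ℏ² = 12ℏ², so |L| = 2√3 ℏ.
L_z = m_l ℏ = −3ℏ.
cos θ = L_z/|L| = -3/√12, so θ ≈ 150.0°.

θ ≈ 150.0°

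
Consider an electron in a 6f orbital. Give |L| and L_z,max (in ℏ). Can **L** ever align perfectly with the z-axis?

6f means n = 6, l = 3.
|L| = 2√3 ℏ ≈ 3.4641ℏ, while L_z,max = lℏ = 3ℏ.
Since |L| > L_z,max, the vector can never point exactly along z; the closest it comes is θ_min = arccos(3/√12) ≈ 30.0°.

No: L_z,max = 3ℏ < |L| = 2√3 ℏ ≈ 3.464ℏ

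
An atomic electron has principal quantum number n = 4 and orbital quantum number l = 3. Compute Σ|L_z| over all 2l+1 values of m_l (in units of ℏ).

m_l ∈ {-3, -2, -1, 0, 1, 2, 3}.
Σ|m_l| = 2(1+2+…+3) = 12.

Σ|L_z| = 12 ℏ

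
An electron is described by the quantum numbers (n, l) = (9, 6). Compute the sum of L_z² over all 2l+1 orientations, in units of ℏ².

m_l runs from −6 to 6, i.e. {-6, -5, -4, -3, -2, -1, 0, 1, 2, 3, 4, 5, 6}.
Summing m² from −6 to 6: Σ m_l² = 182.

Σ(L_z)² = 182 ℏ²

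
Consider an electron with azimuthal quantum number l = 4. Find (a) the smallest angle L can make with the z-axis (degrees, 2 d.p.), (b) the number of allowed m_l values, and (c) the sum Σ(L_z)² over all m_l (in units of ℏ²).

θ_min ≈ 26.57°; 9 values; Σ(L_z)² = 60 ℏ²

cos θ_min = 4/√20, so θ_min ≈ 26.57°.
There are 2l+1 = 9 values of m_l.
Σ m_l² = 60, so Σ(L_z)² = 60 ℏ².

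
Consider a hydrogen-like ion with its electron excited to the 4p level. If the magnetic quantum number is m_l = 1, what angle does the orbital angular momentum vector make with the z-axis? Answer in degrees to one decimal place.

θ ≈ 45.0°

The 4p level has l = 1.
|L|² = l(l+1)ℏ² = 2ℏ², so |L| = √2 ℏ.
L_z = m_l ℏ = 1ℏ.
cos θ = L_z/|L| = 1/√2, so θ ≈ 45.0°.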